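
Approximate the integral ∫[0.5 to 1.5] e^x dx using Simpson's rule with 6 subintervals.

f(x) = e^x
a = 0.5, b = 1.5, n = 6
h = (b - a)/n = 0.166667

Simpson's rule: (h/3)[f(x₀) + 4f(x₁) + 2f(x₂) + ... + f(xₙ)]

x_0 = 0.5000, f(x_0) = 1.648721, coefficient = 1
x_1 = 0.6667, f(x_1) = 1.947734, coefficient = 4
x_2 = 0.8333, f(x_2) = 2.300976, coefficient = 2
x_3 = 1.0000, f(x_3) = 2.718282, coefficient = 4
x_4 = 1.1667, f(x_4) = 3.211271, coefficient = 2
x_5 = 1.3333, f(x_5) = 3.793668, coefficient = 4
x_6 = 1.5000, f(x_6) = 4.481689, coefficient = 1

I ≈ (0.166667/3) × 50.993638 = 2.832980
Exact value: 2.832968
Error: 0.000012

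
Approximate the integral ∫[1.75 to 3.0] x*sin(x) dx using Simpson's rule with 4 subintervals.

f(x) = x*sin(x)
a = 1.75, b = 3.0, n = 4
h = (b - a)/n = 0.312500

Simpson's rule: (h/3)[f(x₀) + 4f(x₁) + 2f(x₂) + ... + f(xₙ)]

x_0 = 1.7500, f(x_0) = 1.721975, coefficient = 1
x_1 = 2.0625, f(x_1) = 1.818155, coefficient = 4
x_2 = 2.3750, f(x_2) = 1.647502, coefficient = 2
x_3 = 2.6875, f(x_3) = 1.178864, coefficient = 4
x_4 = 3.0000, f(x_4) = 0.423360, coefficient = 1

I ≈ (0.312500/3) × 17.428416 = 1.815460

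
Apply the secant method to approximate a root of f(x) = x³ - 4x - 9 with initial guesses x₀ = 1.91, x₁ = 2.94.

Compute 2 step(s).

f(x) = x³ - 4x - 9
x₀ = 1.91, x₁ = 2.94

Secant formula: x_{n+1} = x_n - f(x_n)(x_n - x_{n-1})/(f(x_n) - f(x_{n-1}))

Iteration 1:
  f(1.910000) = -9.672129
  f(2.940000) = 4.652184
  x_2 = 2.940000 - 4.652184×(2.940000 - 1.910000)/(4.652184 - (-9.672129))
       = 2.605481
Iteration 2:
  f(2.940000) = 4.652184
  f(2.605481) = -1.734529
  x_3 = 2.605481 - (-1.734529)×(2.605481 - 2.940000)/(-1.734529 - 4.652184)
       = 2.696331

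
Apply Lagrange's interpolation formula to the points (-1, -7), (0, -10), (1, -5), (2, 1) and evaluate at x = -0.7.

Lagrange interpolation formula:
P(x) = Σ yᵢ × Lᵢ(x)
where Lᵢ(x) = Π_{j≠i} (x - xⱼ)/(xᵢ - xⱼ)

L_0(-0.7) = (-0.7 - 0)/(-1 - 0) × (-0.7 - 1)/(-1 - 1) × (-0.7 - 2)/(-1 - 2) = 0.535500
L_1(-0.7) = (-0.7 - (-1))/(0 - (-1)) × (-0.7 - 1)/(0 - 1) × (-0.7 - 2)/(0 - 2) = 0.688500
L_2(-0.7) = (-0.7 - (-1))/(1 - (-1)) × (-0.7 - 0)/(1 - 0) × (-0.7 - 2)/(1 - 2) = -0.283500
L_3(-0.7) = (-0.7 - (-1))/(2 - (-1)) × (-0.7 - 0)/(2 - 0) × (-0.7 - 1)/(2 - 1) = 0.059500

P(-0.7) = (-7)×L_0(-0.7) + (-10)×L_1(-0.7) + (-5)×L_2(-0.7) + 1×L_3(-0.7)
P(-0.7) = -9.156500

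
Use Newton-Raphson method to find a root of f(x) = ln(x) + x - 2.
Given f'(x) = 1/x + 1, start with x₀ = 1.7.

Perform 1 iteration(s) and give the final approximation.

f(x) = ln(x) + x - 2
f'(x) = 1/x + 1
x₀ = 1.7

Newton-Raphson formula: x_{n+1} = x_n - f(x_n)/f'(x_n)

Iteration 1:
  f(1.700000) = 0.230628
  f'(1.700000) = 1.588235
  x_1 = 1.700000 - 0.230628/1.588235 = 1.554790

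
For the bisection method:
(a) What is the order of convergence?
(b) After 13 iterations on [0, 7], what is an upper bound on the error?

(a) Bisection has linear (order 1) convergence; the error is halved each step.

(b) Error bound = (b-a)/2^n = (7 - 0)/2^{13}
    = 7/2^{13}

(a) 1 (linear); (b) error ≤ 8.54e-04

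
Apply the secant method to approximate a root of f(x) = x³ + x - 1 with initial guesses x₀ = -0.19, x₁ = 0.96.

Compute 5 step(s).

f(x) = x³ + x - 1
x₀ = -0.19, x₁ = 0.96

Secant formula: x_{n+1} = x_n - f(x_n)(x_n - x_{n-1})/(f(x_n) - f(x_{n-1}))

Iteration 1:
  f(-0.190000) = -1.196859
  f(0.960000) = 0.844736
  x_2 = 0.960000 - 0.844736×(0.960000 - (-0.190000))/(0.844736 - (-1.196859))
       = 0.484173
Iteration 2:
  f(0.960000) = 0.844736
  f(0.484173) = -0.402326
  x_3 = 0.484173 - (-0.402326)×(0.484173 - 0.960000)/(-0.402326 - 0.844736)
       = 0.637684
Iteration 3:
  f(0.484173) = -0.402326
  f(0.637684) = -0.103008
  x_4 = 0.637684 - (-0.103008)×(0.637684 - 0.484173)/(-0.103008 - (-0.402326))
       = 0.690514
Iteration 4:
  f(0.637684) = -0.103008
  f(0.690514) = 0.019757
  x_5 = 0.690514 - 0.019757×(0.690514 - 0.637684)/(0.019757 - (-0.103008))
       = 0.682012
Iteration 5:
  f(0.690514) = 0.019757
  f(0.682012) = -0.000758
  x_6 = 0.682012 - (-0.000758)×(0.682012 - 0.690514)/(-0.000758 - 0.019757)
       = 0.682326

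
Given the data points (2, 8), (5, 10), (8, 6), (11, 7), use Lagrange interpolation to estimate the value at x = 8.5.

Lagrange interpolation formula:
P(x) = Σ yᵢ × Lᵢ(x)
where Lᵢ(x) = Π_{j≠i} (x - xⱼ)/(xᵢ - xⱼ)

L_0(8.5) = (8.5 - 5)/(2 - 5) × (8.5 - 8)/(2 - 8) × (8.5 - 11)/(2 - 11) = 0.027006
L_1(8.5) = (8.5 - 2)/(5 - 2) × (8.5 - 8)/(5 - 8) × (8.5 - 11)/(5 - 11) = -0.150463
L_2(8.5) = (8.5 - 2)/(8 - 2) × (8.5 - 5)/(8 - 5) × (8.5 - 11)/(8 - 11) = 1.053241
L_3(8.5) = (8.5 - 2)/(11 - 2) × (8.5 - 5)/(11 - 5) × (8.5 - 8)/(11 - 8) = 0.070216

P(8.5) = 8×L_0(8.5) + 10×L_1(8.5) + 6×L_2(8.5) + 7×L_3(8.5)
P(8.5) = 5.522377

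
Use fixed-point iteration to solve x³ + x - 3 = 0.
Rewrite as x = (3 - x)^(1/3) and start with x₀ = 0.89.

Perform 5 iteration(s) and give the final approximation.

Equation: x³ + x - 3 = 0
Fixed-point form: x = (3 - x)^(1/3)
x₀ = 0.89

x_1 = g(0.890000) = 1.282609
x_2 = g(1.282609) = 1.197539
x_3 = g(1.197539) = 1.216994
x_4 = g(1.216994) = 1.212600
x_5 = g(1.212600) = 1.213595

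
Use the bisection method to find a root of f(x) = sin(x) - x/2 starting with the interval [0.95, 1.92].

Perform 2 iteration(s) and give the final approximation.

f(x) = sin(x) - x/2
Initial interval: [0.95, 1.92]

Iteration 1:
  c_1 = (0.950000 + 1.920000)/2 = 1.435000
  f(c_1) = f(1.435000) = 0.273294
  f(a) × f(c) ≥ 0, new interval: [1.435000, 1.920000]
Iteration 2:
  c_2 = (1.435000 + 1.920000)/2 = 1.677500
  f(c_2) = f(1.677500) = 0.155563
  f(a) × f(c) ≥ 0, new interval: [1.677500, 1.920000]

After 2 iteration(s), the approximation is c_2 = 1.677500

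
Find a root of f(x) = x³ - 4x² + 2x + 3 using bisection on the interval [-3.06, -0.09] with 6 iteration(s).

f(x) = x³ - 4x² + 2x + 3
Initial interval: [-3.06, -0.09]

Iteration 1:
  c_1 = (-3.060000 + (-0.090000))/2 = -1.575000
  f(c_1) = f(-1.575000) = -13.979484
  f(a) × f(c) ≥ 0, new interval: [-1.575000, -0.090000]
Iteration 2:
  c_2 = (-1.575000 + (-0.090000))/2 = -0.832500
  f(c_2) = f(-0.832500) = -2.014194
  f(a) × f(c) ≥ 0, new interval: [-0.832500, -0.090000]
Iteration 3:
  c_3 = (-0.832500 + (-0.090000))/2 = -0.461250
  f(c_3) = f(-0.461250) = 1.128362
  f(a) × f(c) < 0, new interval: [-0.832500, -0.461250]
Iteration 4:
  c_4 = (-0.832500 + (-0.461250))/2 = -0.646875
  f(c_4) = f(-0.646875) = -0.238222
  f(a) × f(c) ≥ 0, new interval: [-0.646875, -0.461250]
Iteration 5:
  c_5 = (-0.646875 + (-0.461250))/2 = -0.554063
  f(c_5) = f(-0.554063) = 0.493845
  f(a) × f(c) < 0, new interval: [-0.646875, -0.554063]
Iteration 6:
  c_6 = (-0.646875 + (-0.554063))/2 = -0.600469
  f(c_6) = f(-0.600469) = 0.140305
  f(a) × f(c) < 0, new interval: [-0.646875, -0.600469]

After 6 iteration(s), the approximation is c_6 = -0.600469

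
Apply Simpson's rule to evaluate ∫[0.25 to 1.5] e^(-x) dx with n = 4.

f(x) = e^(-x)
a = 0.25, b = 1.5, n = 4
h = (b - a)/n = 0.312500

Simpson's rule: (h/3)[f(x₀) + 4f(x₁) + 2f(x₂) + ... + f(xₙ)]

x_0 = 0.2500, f(x_0) = 0.778801, coefficient = 1
x_1 = 0.5625, f(x_1) = 0.569783, coefficient = 4
x_2 = 0.8750, f(x_2) = 0.416862, coefficient = 2
x_3 = 1.1875, f(x_3) = 0.304983, coefficient = 4
x_4 = 1.5000, f(x_4) = 0.223130, coefficient = 1

I ≈ (0.312500/3) × 5.334717 = 0.555700
Exact value: 0.555671
Error: 0.000029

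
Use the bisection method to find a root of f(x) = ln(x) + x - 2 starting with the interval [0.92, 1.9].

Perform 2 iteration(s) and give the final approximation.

f(x) = ln(x) + x - 2
Initial interval: [0.92, 1.9]

Iteration 1:
  c_1 = (0.920000 + 1.900000)/2 = 1.410000
  f(c_1) = f(1.410000) = -0.246410
  f(a) × f(c) ≥ 0, new interval: [1.410000, 1.900000]
Iteration 2:
  c_2 = (1.410000 + 1.900000)/2 = 1.655000
  f(c_2) = f(1.655000) = 0.158801
  f(a) × f(c) < 0, new interval: [1.410000, 1.655000]

After 2 iteration(s), the approximation is c_2 = 1.655000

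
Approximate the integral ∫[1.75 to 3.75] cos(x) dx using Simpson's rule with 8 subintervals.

f(x) = cos(x)
a = 1.75, b = 3.75, n = 8
h = (b - a)/n = 0.250000

Simpson's rule: (h/3)[f(x₀) + 4f(x₁) + 2f(x₂) + ... + f(xₙ)]

x_0 = 1.7500, f(x_0) = -0.178246, coefficient = 1
x_1 = 2.0000, f(x_1) = -0.416147, coefficient = 4
x_2 = 2.2500, f(x_2) = -0.628174, coefficient = 2
x_3 = 2.5000, f(x_3) = -0.801144, coefficient = 4
x_4 = 2.7500, f(x_4) = -0.924302, coefficient = 2
x_5 = 3.0000, f(x_5) = -0.989992, coefficient = 4
x_6 = 3.2500, f(x_6) = -0.994130, coefficient = 2
x_7 = 3.5000, f(x_7) = -0.936457, coefficient = 4
x_8 = 3.7500, f(x_8) = -0.820559, coefficient = 1

I ≈ (0.250000/3) × -18.666975 = -1.555581
Exact value: -1.555547
Error: 0.000034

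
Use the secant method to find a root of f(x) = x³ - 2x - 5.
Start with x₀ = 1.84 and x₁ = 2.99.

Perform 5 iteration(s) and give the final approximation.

f(x) = x³ - 2x - 5
x₀ = 1.84, x₁ = 2.99

Secant formula: x_{n+1} = x_n - f(x_n)(x_n - x_{n-1})/(f(x_n) - f(x_{n-1}))

Iteration 1:
  f(1.840000) = -2.450496
  f(2.990000) = 15.750899
  x_2 = 2.990000 - 15.750899×(2.990000 - 1.840000)/(15.750899 - (-2.450496))
       = 1.994827
Iteration 2:
  f(2.990000) = 15.750899
  f(1.994827) = -1.051568
  x_3 = 1.994827 - (-1.051568)×(1.994827 - 2.990000)/(-1.051568 - 15.750899)
       = 2.057109
Iteration 3:
  f(1.994827) = -1.051568
  f(2.057109) = -0.409153
  x_4 = 2.057109 - (-0.409153)×(2.057109 - 1.994827)/(-0.409153 - (-1.051568))
       = 2.096777
Iteration 4:
  f(2.057109) = -0.409153
  f(2.096777) = 0.024866
  x_5 = 2.096777 - 0.024866×(2.096777 - 2.057109)/(0.024866 - (-0.409153))
       = 2.094504
Iteration 5:
  f(2.096777) = 0.024866
  f(2.094504) = -0.000531
  x_6 = 2.094504 - (-0.000531)×(2.094504 - 2.096777)/(-0.000531 - 0.024866)
       = 2.094551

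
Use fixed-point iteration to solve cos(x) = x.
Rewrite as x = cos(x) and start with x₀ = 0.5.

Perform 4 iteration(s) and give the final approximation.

Equation: cos(x) = x
Fixed-point form: x = cos(x)
x₀ = 0.5

x_1 = g(0.500000) = 0.877583
x_2 = g(0.877583) = 0.639012
x_3 = g(0.639012) = 0.802685
x_4 = g(0.802685) = 0.694778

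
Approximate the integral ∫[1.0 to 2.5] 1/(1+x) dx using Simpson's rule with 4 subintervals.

f(x) = 1/(1+x)
a = 1.0, b = 2.5, n = 4
h = (b - a)/n = 0.375000

Simpson's rule: (h/3)[f(x₀) + 4f(x₁) + 2f(x₂) + ... + f(xₙ)]

x_0 = 1.0000, f(x_0) = 0.500000, coefficient = 1
x_1 = 1.3750, f(x_1) = 0.421053, coefficient = 4
x_2 = 1.7500, f(x_2) = 0.363636, coefficient = 2
x_3 = 2.1250, f(x_3) = 0.320000, coefficient = 4
x_4 = 2.5000, f(x_4) = 0.285714, coefficient = 1

I ≈ (0.375000/3) × 4.477198 = 0.559650
Exact value: 0.559616
Error: 0.000034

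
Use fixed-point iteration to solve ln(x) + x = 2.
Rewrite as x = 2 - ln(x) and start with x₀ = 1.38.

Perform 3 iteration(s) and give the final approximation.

Equation: ln(x) + x = 2
Fixed-point form: x = 2 - ln(x)
x₀ = 1.38

x_1 = g(1.380000) = 1.677917
x_2 = g(1.677917) = 1.482447
x_3 = g(1.482447) = 1.606306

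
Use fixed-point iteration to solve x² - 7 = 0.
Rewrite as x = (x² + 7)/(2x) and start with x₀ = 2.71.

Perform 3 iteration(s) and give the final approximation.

Equation: x² - 7 = 0
Fixed-point form: x = (x² + 7)/(2x)
x₀ = 2.71

x_1 = g(2.710000) = 2.646513
x_2 = g(2.646513) = 2.645751
x_3 = g(2.645751) = 2.645751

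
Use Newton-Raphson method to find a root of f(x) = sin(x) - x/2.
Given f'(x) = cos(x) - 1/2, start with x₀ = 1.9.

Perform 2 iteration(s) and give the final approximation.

f(x) = sin(x) - x/2
f'(x) = cos(x) - 1/2
x₀ = 1.9

Newton-Raphson formula: x_{n+1} = x_n - f(x_n)/f'(x_n)

Iteration 1:
  f(1.900000) = -0.003700
  f'(1.900000) = -0.823290
  x_1 = 1.900000 - (-0.003700)/(-0.823290) = 1.895506
Iteration 2:
  f(1.895506) = -0.000010
  f'(1.895506) = -0.819034
  x_2 = 1.895506 - (-0.000010)/(-0.819034) = 1.895494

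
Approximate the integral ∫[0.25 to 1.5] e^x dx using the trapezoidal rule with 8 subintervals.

f(x) = e^x
a = 0.25, b = 1.5, n = 8
h = (b - a)/n = 0.156250

Trapezoidal rule: (h/2)[f(x₀) + 2f(x₁) + 2f(x₂) + ... + f(xₙ)]

x_0 = 0.2500, f(x_0) = 1.284025, coefficient = 1
x_1 = 0.4062, f(x_1) = 1.501178, coefficient = 2
x_2 = 0.5625, f(x_2) = 1.755055, coefficient = 2
x_3 = 0.7188, f(x_3) = 2.051867, coefficient = 2
x_4 = 0.8750, f(x_4) = 2.398875, coefficient = 2
x_5 = 1.0312, f(x_5) = 2.804569, coefficient = 2
x_6 = 1.1875, f(x_6) = 3.278874, coefficient = 2
x_7 = 1.3438, f(x_7) = 3.833392, coefficient = 2
x_8 = 1.5000, f(x_8) = 4.481689, coefficient = 1

I ≈ (0.156250/2) × 41.013333 = 3.204167
Exact value: 3.197664
Error: 0.006503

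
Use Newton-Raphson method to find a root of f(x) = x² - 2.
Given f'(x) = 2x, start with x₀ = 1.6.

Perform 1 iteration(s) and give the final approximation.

f(x) = x² - 2
f'(x) = 2x
x₀ = 1.6

Newton-Raphson formula: x_{n+1} = x_n - f(x_n)/f'(x_n)

Iteration 1:
  f(1.600000) = 0.560000
  f'(1.600000) = 3.200000
  x_1 = 1.600000 - 0.560000/3.200000 = 1.425000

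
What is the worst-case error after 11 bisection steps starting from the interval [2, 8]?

Bisection error bound: |error| ≤ (b-a)/2^n
|error| ≤ (8 - 2)/2^11 = 6/2^11
|error| ≤ 0.0029296875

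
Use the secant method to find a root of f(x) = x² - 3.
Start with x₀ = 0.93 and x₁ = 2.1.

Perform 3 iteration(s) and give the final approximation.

f(x) = x² - 3
x₀ = 0.93, x₁ = 2.1

Secant formula: x_{n+1} = x_n - f(x_n)(x_n - x_{n-1})/(f(x_n) - f(x_{n-1}))

Iteration 1:
  f(0.930000) = -2.135100
  f(2.100000) = 1.410000
  x_2 = 2.100000 - 1.410000×(2.100000 - 0.930000)/(1.410000 - (-2.135100))
       = 1.634653
Iteration 2:
  f(2.100000) = 1.410000
  f(1.634653) = -0.327908
  x_3 = 1.634653 - (-0.327908)×(1.634653 - 2.100000)/(-0.327908 - 1.410000)
       = 1.722455
Iteration 3:
  f(1.634653) = -0.327908
  f(1.722455) = -0.033149
  x_4 = 1.722455 - (-0.033149)×(1.722455 - 1.634653)/(-0.033149 - (-0.327908))
       = 1.732329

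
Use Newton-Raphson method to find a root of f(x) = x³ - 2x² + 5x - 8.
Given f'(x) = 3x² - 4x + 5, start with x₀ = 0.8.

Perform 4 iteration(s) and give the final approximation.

f(x) = x³ - 2x² + 5x - 8
f'(x) = 3x² - 4x + 5
x₀ = 0.8

Newton-Raphson formula: x_{n+1} = x_n - f(x_n)/f'(x_n)

Iteration 1:
  f(0.800000) = -4.768000
  f'(0.800000) = 3.720000
  x_1 = 0.800000 - (-4.768000)/3.720000 = 2.081720
Iteration 2:
  f(2.081720) = 2.762743
  f'(2.081720) = 9.673798
  x_2 = 2.081720 - 2.762743/9.673798 = 1.796130
Iteration 3:
  f(1.796130) = 0.322950
  f'(1.796130) = 7.493730
  x_3 = 1.796130 - 0.322950/7.493730 = 1.753034
Iteration 4:
  f(1.753034) = 0.006213
  f'(1.753034) = 7.207250
  x_4 = 1.753034 - 0.006213/7.207250 = 1.752172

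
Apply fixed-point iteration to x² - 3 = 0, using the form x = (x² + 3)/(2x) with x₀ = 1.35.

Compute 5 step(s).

Equation: x² - 3 = 0
Fixed-point form: x = (x² + 3)/(2x)
x₀ = 1.35

x_1 = g(1.350000) = 1.786111
x_2 = g(1.786111) = 1.732869
x_3 = g(1.732869) = 1.732051
x_4 = g(1.732051) = 1.732051
x_5 = g(1.732051) = 1.732051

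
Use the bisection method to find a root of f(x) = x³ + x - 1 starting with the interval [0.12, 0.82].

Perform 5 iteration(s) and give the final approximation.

f(x) = x³ + x - 1
Initial interval: [0.12, 0.82]

Iteration 1:
  c_1 = (0.120000 + 0.820000)/2 = 0.470000
  f(c_1) = f(0.470000) = -0.426177
  f(a) × f(c) ≥ 0, new interval: [0.470000, 0.820000]
Iteration 2:
  c_2 = (0.470000 + 0.820000)/2 = 0.645000
  f(c_2) = f(0.645000) = -0.086664
  f(a) × f(c) ≥ 0, new interval: [0.645000, 0.820000]
Iteration 3:
  c_3 = (0.645000 + 0.820000)/2 = 0.732500
  f(c_3) = f(0.732500) = 0.125527
  f(a) × f(c) < 0, new interval: [0.645000, 0.732500]
Iteration 4:
  c_4 = (0.645000 + 0.732500)/2 = 0.688750
  f(c_4) = f(0.688750) = 0.015477
  f(a) × f(c) < 0, new interval: [0.645000, 0.688750]
Iteration 5:
  c_5 = (0.645000 + 0.688750)/2 = 0.666875
  f(c_5) = f(0.666875) = -0.036551
  f(a) × f(c) ≥ 0, new interval: [0.666875, 0.688750]

After 5 iteration(s), the approximation is c_5 = 0.666875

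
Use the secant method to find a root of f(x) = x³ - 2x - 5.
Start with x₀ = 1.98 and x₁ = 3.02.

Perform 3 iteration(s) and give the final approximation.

f(x) = x³ - 2x - 5
x₀ = 1.98, x₁ = 3.02

Secant formula: x_{n+1} = x_n - f(x_n)(x_n - x_{n-1})/(f(x_n) - f(x_{n-1}))

Iteration 1:
  f(1.980000) = -1.197608
  f(3.020000) = 16.503608
  x_2 = 3.020000 - 16.503608×(3.020000 - 1.980000)/(16.503608 - (-1.197608))
       = 2.050363
Iteration 2:
  f(3.020000) = 16.503608
  f(2.050363) = -0.481023
  x_3 = 2.050363 - (-0.481023)×(2.050363 - 3.020000)/(-0.481023 - 16.503608)
       = 2.077824
Iteration 3:
  f(2.050363) = -0.481023
  f(2.077824) = -0.184947
  x_4 = 2.077824 - (-0.184947)×(2.077824 - 2.050363)/(-0.184947 - (-0.481023))
       = 2.094978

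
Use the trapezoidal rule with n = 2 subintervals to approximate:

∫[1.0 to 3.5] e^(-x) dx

f(x) = e^(-x)
a = 1.0, b = 3.5, n = 2
h = (b - a)/n = 1.250000

Trapezoidal rule: (h/2)[f(x₀) + 2f(x₁) + 2f(x₂) + ... + f(xₙ)]

x_0 = 1.0000, f(x_0) = 0.367879, coefficient = 1
x_1 = 2.2500, f(x_1) = 0.105399, coefficient = 2
x_2 = 3.5000, f(x_2) = 0.030197, coefficient = 1

I ≈ (1.250000/2) × 0.608875 = 0.380547
Exact value: 0.337682
Error: 0.042865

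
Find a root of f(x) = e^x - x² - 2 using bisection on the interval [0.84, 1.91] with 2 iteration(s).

f(x) = e^x - x² - 2
Initial interval: [0.84, 1.91]

Iteration 1:
  c_1 = (0.840000 + 1.910000)/2 = 1.375000
  f(c_1) = f(1.375000) = 0.064452
  f(a) × f(c) < 0, new interval: [0.840000, 1.375000]
Iteration 2:
  c_2 = (0.840000 + 1.375000)/2 = 1.107500
  f(c_2) = f(1.107500) = -0.199774
  f(a) × f(c) ≥ 0, new interval: [1.107500, 1.375000]

After 2 iteration(s), the approximation is c_2 = 1.107500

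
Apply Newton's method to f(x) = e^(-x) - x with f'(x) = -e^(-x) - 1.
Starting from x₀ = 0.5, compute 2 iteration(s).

f(x) = e^(-x) - x
f'(x) = -e^(-x) - 1
x₀ = 0.5

Newton-Raphson formula: x_{n+1} = x_n - f(x_n)/f'(x_n)

Iteration 1:
  f(0.500000) = 0.106531
  f'(0.500000) = -1.606531
  x_1 = 0.500000 - 0.106531/(-1.606531) = 0.566311
Iteration 2:
  f(0.566311) = 0.001305
  f'(0.566311) = -1.567616
  x_2 = 0.566311 - 0.001305/(-1.567616) = 0.567143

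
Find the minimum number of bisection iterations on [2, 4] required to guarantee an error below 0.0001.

We need (b-a)/2^n ≤ 0.0001
(4 - 2)/2^n ≤ 0.0001
2/2^n ≤ 0.0001
2^n ≥ 20000
n ≥ log₂(20000) = 14.29
n ≥ 15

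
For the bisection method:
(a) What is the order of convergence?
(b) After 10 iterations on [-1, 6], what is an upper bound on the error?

(a) Bisection has linear (order 1) convergence; the error is halved each step.

(b) Error bound = (b-a)/2^n = (6 - (-1))/2^{10}
    = 7/2^{10}

(a) 1 (linear); (b) error ≤ 6.84e-03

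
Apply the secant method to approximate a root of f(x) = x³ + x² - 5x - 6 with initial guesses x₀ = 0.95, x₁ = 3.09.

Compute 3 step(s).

f(x) = x³ + x² - 5x - 6
x₀ = 0.95, x₁ = 3.09

Secant formula: x_{n+1} = x_n - f(x_n)(x_n - x_{n-1})/(f(x_n) - f(x_{n-1}))

Iteration 1:
  f(0.950000) = -8.990125
  f(3.090000) = 17.601729
  x_2 = 3.090000 - 17.601729×(3.090000 - 0.950000)/(17.601729 - (-8.990125))
       = 1.673487
Iteration 2:
  f(3.090000) = 17.601729
  f(1.673487) = -6.880176
  x_3 = 1.673487 - (-6.880176)×(1.673487 - 3.090000)/(-6.880176 - 17.601729)
       = 2.071571
Iteration 3:
  f(1.673487) = -6.880176
  f(2.071571) = -3.176491
  x_4 = 2.071571 - (-3.176491)×(2.071571 - 1.673487)/(-3.176491 - (-6.880176))
       = 2.412991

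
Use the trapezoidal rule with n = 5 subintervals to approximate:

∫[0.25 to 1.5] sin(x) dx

f(x) = sin(x)
a = 0.25, b = 1.5, n = 5
h = (b - a)/n = 0.250000

Trapezoidal rule: (h/2)[f(x₀) + 2f(x₁) + 2f(x₂) + ... + f(xₙ)]

x_0 = 0.2500, f(x_0) = 0.247404, coefficient = 1
x_1 = 0.5000, f(x_1) = 0.479426, coefficient = 2
x_2 = 0.7500, f(x_2) = 0.681639, coefficient = 2
x_3 = 1.0000, f(x_3) = 0.841471, coefficient = 2
x_4 = 1.2500, f(x_4) = 0.948985, coefficient = 2
x_5 = 1.5000, f(x_5) = 0.997495, coefficient = 1

I ≈ (0.250000/2) × 7.147939 = 0.893492
Exact value: 0.898175
Error: 0.004683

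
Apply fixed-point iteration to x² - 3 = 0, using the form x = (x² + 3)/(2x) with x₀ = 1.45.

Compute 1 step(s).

Equation: x² - 3 = 0
Fixed-point form: x = (x² + 3)/(2x)
x₀ = 1.45

x_1 = g(1.450000) = 1.759483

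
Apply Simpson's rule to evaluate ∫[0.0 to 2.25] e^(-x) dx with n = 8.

f(x) = e^(-x)
a = 0.0, b = 2.25, n = 8
h = (b - a)/n = 0.281250

Simpson's rule: (h/3)[f(x₀) + 4f(x₁) + 2f(x₂) + ... + f(xₙ)]

x_0 = 0.0000, f(x_0) = 1.000000, coefficient = 1
x_1 = 0.2812, f(x_1) = 0.754840, coefficient = 4
x_2 = 0.5625, f(x_2) = 0.569783, coefficient = 2
x_3 = 0.8438, f(x_3) = 0.430095, coefficient = 4
x_4 = 1.1250, f(x_4) = 0.324652, coefficient = 2
x_5 = 1.4062, f(x_5) = 0.245061, coefficient = 4
x_6 = 1.6875, f(x_6) = 0.184981, coefficient = 2
x_7 = 1.9688, f(x_7) = 0.139631, coefficient = 4
x_8 = 2.2500, f(x_8) = 0.105399, coefficient = 1

I ≈ (0.281250/3) × 9.542737 = 0.894632
Exact value: 0.894601
Error: 0.000031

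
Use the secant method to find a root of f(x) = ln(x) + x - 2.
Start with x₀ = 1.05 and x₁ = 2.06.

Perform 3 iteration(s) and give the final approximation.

f(x) = ln(x) + x - 2
x₀ = 1.05, x₁ = 2.06

Secant formula: x_{n+1} = x_n - f(x_n)(x_n - x_{n-1})/(f(x_n) - f(x_{n-1}))

Iteration 1:
  f(1.050000) = -0.901210
  f(2.060000) = 0.782706
  x_2 = 2.060000 - 0.782706×(2.060000 - 1.050000)/(0.782706 - (-0.901210))
       = 1.590539
Iteration 2:
  f(2.060000) = 0.782706
  f(1.590539) = 0.054612
  x_3 = 1.590539 - 0.054612×(1.590539 - 2.060000)/(0.054612 - 0.782706)
       = 1.555326
Iteration 3:
  f(1.590539) = 0.054612
  f(1.555326) = -0.002988
  x_4 = 1.555326 - (-0.002988)×(1.555326 - 1.590539)/(-0.002988 - 0.054612)
       = 1.557153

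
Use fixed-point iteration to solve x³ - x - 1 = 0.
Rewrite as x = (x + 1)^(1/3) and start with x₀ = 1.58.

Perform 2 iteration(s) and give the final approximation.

Equation: x³ - x - 1 = 0
Fixed-point form: x = (x + 1)^(1/3)
x₀ = 1.58

x_1 = g(1.580000) = 1.371534
x_2 = g(1.371534) = 1.333551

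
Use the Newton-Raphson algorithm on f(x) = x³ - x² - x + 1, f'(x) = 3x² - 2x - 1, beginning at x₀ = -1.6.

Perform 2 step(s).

f(x) = x³ - x² - x + 1
f'(x) = 3x² - 2x - 1
x₀ = -1.6

Newton-Raphson formula: x_{n+1} = x_n - f(x_n)/f'(x_n)

Iteration 1:
  f(-1.600000) = -4.056000
  f'(-1.600000) = 9.880000
  x_1 = -1.600000 - (-4.056000)/9.880000 = -1.189474
Iteration 2:
  f(-1.189474) = -0.908298
  f'(-1.189474) = 5.623490
  x_2 = -1.189474 - (-0.908298)/5.623490 = -1.027955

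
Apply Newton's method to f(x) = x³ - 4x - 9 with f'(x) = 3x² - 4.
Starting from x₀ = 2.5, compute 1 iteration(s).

f(x) = x³ - 4x - 9
f'(x) = 3x² - 4
x₀ = 2.5

Newton-Raphson formula: x_{n+1} = x_n - f(x_n)/f'(x_n)

Iteration 1:
  f(2.500000) = -3.375000
  f'(2.500000) = 14.750000
  x_1 = 2.500000 - (-3.375000)/14.750000 = 2.728814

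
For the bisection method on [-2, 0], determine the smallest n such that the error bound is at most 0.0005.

We need (b-a)/2^n ≤ 0.0005
(0 - (-2))/2^n ≤ 0.0005
2/2^n ≤ 0.0005
2^n ≥ 4000
n ≥ log₂(4000) = 11.97
n ≥ 12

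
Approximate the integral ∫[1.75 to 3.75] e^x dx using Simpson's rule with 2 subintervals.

f(x) = e^x
a = 1.75, b = 3.75, n = 2
h = (b - a)/n = 1.000000

Simpson's rule: (h/3)[f(x₀) + 4f(x₁) + 2f(x₂) + ... + f(xₙ)]

x_0 = 1.7500, f(x_0) = 5.754603, coefficient = 1
x_1 = 2.7500, f(x_1) = 15.642632, coefficient = 4
x_2 = 3.7500, f(x_2) = 42.521082, coefficient = 1

I ≈ (1.000000/3) × 110.846212 = 36.948737
Exact value: 36.766479
Error: 0.182258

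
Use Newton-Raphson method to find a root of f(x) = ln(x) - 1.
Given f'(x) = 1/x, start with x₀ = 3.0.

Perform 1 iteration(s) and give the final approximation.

f(x) = ln(x) - 1
f'(x) = 1/x
x₀ = 3.0

Newton-Raphson formula: x_{n+1} = x_n - f(x_n)/f'(x_n)

Iteration 1:
  f(3.000000) = 0.098612
  f'(3.000000) = 0.333333
  x_1 = 3.000000 - 0.098612/0.333333 = 2.704163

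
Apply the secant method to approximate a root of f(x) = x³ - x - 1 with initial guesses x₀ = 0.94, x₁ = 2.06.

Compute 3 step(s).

f(x) = x³ - x - 1
x₀ = 0.94, x₁ = 2.06

Secant formula: x_{n+1} = x_n - f(x_n)(x_n - x_{n-1})/(f(x_n) - f(x_{n-1}))

Iteration 1:
  f(0.940000) = -1.109416
  f(2.060000) = 5.681816
  x_2 = 2.060000 - 5.681816×(2.060000 - 0.940000)/(5.681816 - (-1.109416))
       = 1.122963
Iteration 2:
  f(2.060000) = 5.681816
  f(1.122963) = -0.706854
  x_3 = 1.122963 - (-0.706854)×(1.122963 - 2.060000)/(-0.706854 - 5.681816)
       = 1.226639
Iteration 3:
  f(1.122963) = -0.706854
  f(1.226639) = -0.380986
  x_4 = 1.226639 - (-0.380986)×(1.226639 - 1.122963)/(-0.380986 - (-0.706854))
       = 1.347850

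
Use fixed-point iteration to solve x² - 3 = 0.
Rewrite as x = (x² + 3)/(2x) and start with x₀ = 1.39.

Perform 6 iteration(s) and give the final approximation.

Equation: x² - 3 = 0
Fixed-point form: x = (x² + 3)/(2x)
x₀ = 1.39

x_1 = g(1.390000) = 1.774137
x_2 = g(1.774137) = 1.732550
x_3 = g(1.732550) = 1.732051
x_4 = g(1.732051) = 1.732051
x_5 = g(1.732051) = 1.732051
x_6 = g(1.732051) = 1.732051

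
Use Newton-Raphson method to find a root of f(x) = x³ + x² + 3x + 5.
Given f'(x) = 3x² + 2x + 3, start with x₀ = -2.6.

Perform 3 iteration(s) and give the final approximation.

f(x) = x³ + x² + 3x + 5
f'(x) = 3x² + 2x + 3
x₀ = -2.6

Newton-Raphson formula: x_{n+1} = x_n - f(x_n)/f'(x_n)

Iteration 1:
  f(-2.600000) = -13.616000
  f'(-2.600000) = 18.080000
  x_1 = -2.600000 - (-13.616000)/18.080000 = -1.846903
Iteration 2:
  f(-1.846903) = -3.429535
  f'(-1.846903) = 9.539343
  x_2 = -1.846903 - (-3.429535)/9.539343 = -1.487388
Iteration 3:
  f(-1.487388) = -0.540423
  f'(-1.487388) = 6.662192
  x_3 = -1.487388 - (-0.540423)/6.662192 = -1.406270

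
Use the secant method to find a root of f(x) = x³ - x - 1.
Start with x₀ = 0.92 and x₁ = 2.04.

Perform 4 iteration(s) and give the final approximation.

f(x) = x³ - x - 1
x₀ = 0.92, x₁ = 2.04

Secant formula: x_{n+1} = x_n - f(x_n)(x_n - x_{n-1})/(f(x_n) - f(x_{n-1}))

Iteration 1:
  f(0.920000) = -1.141312
  f(2.040000) = 5.449664
  x_2 = 2.040000 - 5.449664×(2.040000 - 0.920000)/(5.449664 - (-1.141312))
       = 1.113942
Iteration 2:
  f(2.040000) = 5.449664
  f(1.113942) = -0.731687
  x_3 = 1.113942 - (-0.731687)×(1.113942 - 2.040000)/(-0.731687 - 5.449664)
       = 1.223560
Iteration 3:
  f(1.113942) = -0.731687
  f(1.223560) = -0.391770
  x_4 = 1.223560 - (-0.391770)×(1.223560 - 1.113942)/(-0.391770 - (-0.731687))
       = 1.349899
Iteration 4:
  f(1.223560) = -0.391770
  f(1.349899) = 0.109923
  x_5 = 1.349899 - 0.109923×(1.349899 - 1.223560)/(0.109923 - (-0.391770))
       = 1.322217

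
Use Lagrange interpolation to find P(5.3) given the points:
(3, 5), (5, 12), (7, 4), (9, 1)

Lagrange interpolation formula:
P(x) = Σ yᵢ × Lᵢ(x)
where Lᵢ(x) = Π_{j≠i} (x - xⱼ)/(xᵢ - xⱼ)

L_0(5.3) = (5.3 - 5)/(3 - 5) × (5.3 - 7)/(3 - 7) × (5.3 - 9)/(3 - 9) = -0.039312
L_1(5.3) = (5.3 - 3)/(5 - 3) × (5.3 - 7)/(5 - 7) × (5.3 - 9)/(5 - 9) = 0.904188
L_2(5.3) = (5.3 - 3)/(7 - 3) × (5.3 - 5)/(7 - 5) × (5.3 - 9)/(7 - 9) = 0.159562
L_3(5.3) = (5.3 - 3)/(9 - 3) × (5.3 - 5)/(9 - 5) × (5.3 - 7)/(9 - 7) = -0.024437

P(5.3) = 5×L_0(5.3) + 12×L_1(5.3) + 4×L_2(5.3) + 1×L_3(5.3)
P(5.3) = 11.267500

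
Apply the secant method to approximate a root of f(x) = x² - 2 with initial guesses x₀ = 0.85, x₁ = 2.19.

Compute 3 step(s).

f(x) = x² - 2
x₀ = 0.85, x₁ = 2.19

Secant formula: x_{n+1} = x_n - f(x_n)(x_n - x_{n-1})/(f(x_n) - f(x_{n-1}))

Iteration 1:
  f(0.850000) = -1.277500
  f(2.190000) = 2.796100
  x_2 = 2.190000 - 2.796100×(2.190000 - 0.850000)/(2.796100 - (-1.277500))
       = 1.270230
Iteration 2:
  f(2.190000) = 2.796100
  f(1.270230) = -0.386515
  x_3 = 1.270230 - (-0.386515)×(1.270230 - 2.190000)/(-0.386515 - 2.796100)
       = 1.381932
Iteration 3:
  f(1.270230) = -0.386515
  f(1.381932) = -0.090263
  x_4 = 1.381932 - (-0.090263)×(1.381932 - 1.270230)/(-0.090263 - (-0.386515))
       = 1.415966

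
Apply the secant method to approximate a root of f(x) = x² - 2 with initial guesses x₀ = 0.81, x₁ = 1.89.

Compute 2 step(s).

f(x) = x² - 2
x₀ = 0.81, x₁ = 1.89

Secant formula: x_{n+1} = x_n - f(x_n)(x_n - x_{n-1})/(f(x_n) - f(x_{n-1}))

Iteration 1:
  f(0.810000) = -1.343900
  f(1.890000) = 1.572100
  x_2 = 1.890000 - 1.572100×(1.890000 - 0.810000)/(1.572100 - (-1.343900))
       = 1.307741
Iteration 2:
  f(1.890000) = 1.572100
  f(1.307741) = -0.289814
  x_3 = 1.307741 - (-0.289814)×(1.307741 - 1.890000)/(-0.289814 - 1.572100)
       = 1.398372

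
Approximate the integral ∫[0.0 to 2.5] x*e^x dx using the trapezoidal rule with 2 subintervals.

f(x) = x*e^x
a = 0.0, b = 2.5, n = 2
h = (b - a)/n = 1.250000

Trapezoidal rule: (h/2)[f(x₀) + 2f(x₁) + 2f(x₂) + ... + f(xₙ)]

x_0 = 0.0000, f(x_0) = 0.000000, coefficient = 1
x_1 = 1.2500, f(x_1) = 4.362929, coefficient = 2
x_2 = 2.5000, f(x_2) = 30.456235, coefficient = 1

I ≈ (1.250000/2) × 39.182092 = 24.488808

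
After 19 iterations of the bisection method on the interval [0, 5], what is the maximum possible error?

Bisection error bound: |error| ≤ (b-a)/2^n
|error| ≤ (5 - 0)/2^19 = 5/2^19
|error| ≤ 0.0000095367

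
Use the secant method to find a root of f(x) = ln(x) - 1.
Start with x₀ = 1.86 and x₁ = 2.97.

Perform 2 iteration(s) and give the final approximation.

f(x) = ln(x) - 1
x₀ = 1.86, x₁ = 2.97

Secant formula: x_{n+1} = x_n - f(x_n)(x_n - x_{n-1})/(f(x_n) - f(x_{n-1}))

Iteration 1:
  f(1.860000) = -0.379424
  f(2.970000) = 0.088562
  x_2 = 2.970000 - 0.088562×(2.970000 - 1.860000)/(0.088562 - (-0.379424))
       = 2.759943
Iteration 2:
  f(2.970000) = 0.088562
  f(2.759943) = 0.015210
  x_3 = 2.759943 - 0.015210×(2.759943 - 2.970000)/(0.015210 - 0.088562)
       = 2.716386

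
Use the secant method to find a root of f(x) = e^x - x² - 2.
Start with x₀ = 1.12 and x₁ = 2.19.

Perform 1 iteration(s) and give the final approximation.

f(x) = e^x - x² - 2
x₀ = 1.12, x₁ = 2.19

Secant formula: x_{n+1} = x_n - f(x_n)(x_n - x_{n-1})/(f(x_n) - f(x_{n-1}))

Iteration 1:
  f(1.120000) = -0.189546
  f(2.190000) = 2.139113
  x_2 = 2.190000 - 2.139113×(2.190000 - 1.120000)/(2.139113 - (-0.189546))
       = 1.207095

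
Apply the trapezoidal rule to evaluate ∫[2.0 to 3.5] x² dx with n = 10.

f(x) = x²
a = 2.0, b = 3.5, n = 10
h = (b - a)/n = 0.150000

Trapezoidal rule: (h/2)[f(x₀) + 2f(x₁) + 2f(x₂) + ... + f(xₙ)]

x_0 = 2.0000, f(x_0) = 4.000000, coefficient = 1
x_1 = 2.1500, f(x_1) = 4.622500, coefficient = 2
x_2 = 2.3000, f(x_2) = 5.290000, coefficient = 2
x_3 = 2.4500, f(x_3) = 6.002500, coefficient = 2
x_4 = 2.6000, f(x_4) = 6.760000, coefficient = 2
x_5 = 2.7500, f(x_5) = 7.562500, coefficient = 2
x_6 = 2.9000, f(x_6) = 8.410000, coefficient = 2
x_7 = 3.0500, f(x_7) = 9.302500, coefficient = 2
x_8 = 3.2000, f(x_8) = 10.240000, coefficient = 2
x_9 = 3.3500, f(x_9) = 11.222500, coefficient = 2
x_10 = 3.5000, f(x_10) = 12.250000, coefficient = 1

I ≈ (0.150000/2) × 155.075000 = 11.630625
Exact value: 11.625000
Error: 0.005625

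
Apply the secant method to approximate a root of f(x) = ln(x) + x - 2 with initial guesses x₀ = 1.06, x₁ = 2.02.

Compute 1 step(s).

f(x) = ln(x) + x - 2
x₀ = 1.06, x₁ = 2.02

Secant formula: x_{n+1} = x_n - f(x_n)(x_n - x_{n-1})/(f(x_n) - f(x_{n-1}))

Iteration 1:
  f(1.060000) = -0.881731
  f(2.020000) = 0.723098
  x_2 = 2.020000 - 0.723098×(2.020000 - 1.060000)/(0.723098 - (-0.881731))
       = 1.587447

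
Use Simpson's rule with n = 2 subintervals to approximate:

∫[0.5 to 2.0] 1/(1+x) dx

f(x) = 1/(1+x)
a = 0.5, b = 2.0, n = 2
h = (b - a)/n = 0.750000

Simpson's rule: (h/3)[f(x₀) + 4f(x₁) + 2f(x₂) + ... + f(xₙ)]

x_0 = 0.5000, f(x_0) = 0.666667, coefficient = 1
x_1 = 1.2500, f(x_1) = 0.444444, coefficient = 4
x_2 = 2.0000, f(x_2) = 0.333333, coefficient = 1

I ≈ (0.750000/3) × 2.777778 = 0.694444
Exact value: 0.693147
Error: 0.001297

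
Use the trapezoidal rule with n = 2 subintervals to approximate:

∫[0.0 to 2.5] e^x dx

f(x) = e^x
a = 0.0, b = 2.5, n = 2
h = (b - a)/n = 1.250000

Trapezoidal rule: (h/2)[f(x₀) + 2f(x₁) + 2f(x₂) + ... + f(xₙ)]

x_0 = 0.0000, f(x_0) = 1.000000, coefficient = 1
x_1 = 1.2500, f(x_1) = 3.490343, coefficient = 2
x_2 = 2.5000, f(x_2) = 12.182494, coefficient = 1

I ≈ (1.250000/2) × 20.163180 = 12.601987
Exact value: 11.182494
Error: 1.419493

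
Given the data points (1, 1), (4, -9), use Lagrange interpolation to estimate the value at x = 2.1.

Lagrange interpolation formula:
P(x) = Σ yᵢ × Lᵢ(x)
where Lᵢ(x) = Π_{j≠i} (x - xⱼ)/(xᵢ - xⱼ)

L_0(2.1) = (2.1 - 4)/(1 - 4) = 0.633333
L_1(2.1) = (2.1 - 1)/(4 - 1) = 0.366667

P(2.1) = 1×L_0(2.1) + (-9)×L_1(2.1)
P(2.1) = -2.666667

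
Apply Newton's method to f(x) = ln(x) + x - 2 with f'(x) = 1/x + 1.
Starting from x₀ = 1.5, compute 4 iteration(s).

f(x) = ln(x) + x - 2
f'(x) = 1/x + 1
x₀ = 1.5

Newton-Raphson formula: x_{n+1} = x_n - f(x_n)/f'(x_n)

Iteration 1:
  f(1.500000) = -0.094535
  f'(1.500000) = 1.666667
  x_1 = 1.500000 - (-0.094535)/1.666667 = 1.556721
Iteration 2:
  f(1.556721) = -0.000697
  f'(1.556721) = 1.642376
  x_2 = 1.556721 - (-0.000697)/1.642376 = 1.557146
Iteration 3:
  f(1.557146) = 0.000000
  f'(1.557146) = 1.642201
  x_3 = 1.557146 - 0.000000/1.642201 = 1.557146
Iteration 4:
  f(1.557146) = 0.000000
  f'(1.557146) = 1.642201
  x_4 = 1.557146 - 0.000000/1.642201 = 1.557146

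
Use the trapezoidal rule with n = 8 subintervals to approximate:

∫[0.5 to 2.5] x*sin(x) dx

f(x) = x*sin(x)
a = 0.5, b = 2.5, n = 8
h = (b - a)/n = 0.250000

Trapezoidal rule: (h/2)[f(x₀) + 2f(x₁) + 2f(x₂) + ... + f(xₙ)]

x_0 = 0.5000, f(x_0) = 0.239713, coefficient = 1
x_1 = 0.7500, f(x_1) = 0.511229, coefficient = 2
x_2 = 1.0000, f(x_2) = 0.841471, coefficient = 2
x_3 = 1.2500, f(x_3) = 1.186231, coefficient = 2
x_4 = 1.5000, f(x_4) = 1.496242, coefficient = 2
x_5 = 1.7500, f(x_5) = 1.721975, coefficient = 2
x_6 = 2.0000, f(x_6) = 1.818595, coefficient = 2
x_7 = 2.2500, f(x_7) = 1.750665, coefficient = 2
x_8 = 2.5000, f(x_8) = 1.496180, coefficient = 1

I ≈ (0.250000/2) × 20.388710 = 2.548589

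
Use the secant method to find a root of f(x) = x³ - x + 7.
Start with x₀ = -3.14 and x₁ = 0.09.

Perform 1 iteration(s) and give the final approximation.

f(x) = x³ - x + 7
x₀ = -3.14, x₁ = 0.09

Secant formula: x_{n+1} = x_n - f(x_n)(x_n - x_{n-1})/(f(x_n) - f(x_{n-1}))

Iteration 1:
  f(-3.140000) = -20.819144
  f(0.090000) = 6.910729
  x_2 = 0.090000 - 6.910729×(0.090000 - (-3.140000))/(6.910729 - (-20.819144))
       = -0.714968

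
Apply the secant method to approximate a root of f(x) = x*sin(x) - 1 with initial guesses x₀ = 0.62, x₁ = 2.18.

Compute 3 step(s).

f(x) = x*sin(x) - 1
x₀ = 0.62, x₁ = 2.18

Secant formula: x_{n+1} = x_n - f(x_n)(x_n - x_{n-1})/(f(x_n) - f(x_{n-1}))

Iteration 1:
  f(0.620000) = -0.639758
  f(2.180000) = 0.787827
  x_2 = 2.180000 - 0.787827×(2.180000 - 0.620000)/(0.787827 - (-0.639758))
       = 1.319099
Iteration 2:
  f(2.180000) = 0.787827
  f(1.319099) = 0.277535
  x_3 = 1.319099 - 0.277535×(1.319099 - 2.180000)/(0.277535 - 0.787827)
       = 0.850875
Iteration 3:
  f(1.319099) = 0.277535
  f(0.850875) = -0.360263
  x_4 = 0.850875 - (-0.360263)×(0.850875 - 1.319099)/(-0.360263 - 0.277535)
       = 1.115353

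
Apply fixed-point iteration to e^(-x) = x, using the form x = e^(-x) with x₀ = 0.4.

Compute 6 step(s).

Equation: e^(-x) = x
Fixed-point form: x = e^(-x)
x₀ = 0.4

x_1 = g(0.400000) = 0.670320
x_2 = g(0.670320) = 0.511545
x_3 = g(0.511545) = 0.599569
x_4 = g(0.599569) = 0.549048
x_5 = g(0.549048) = 0.577499
x_6 = g(0.577499) = 0.561300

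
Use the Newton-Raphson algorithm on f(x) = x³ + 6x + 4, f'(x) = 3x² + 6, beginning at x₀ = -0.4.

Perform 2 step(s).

f(x) = x³ + 6x + 4
f'(x) = 3x² + 6
x₀ = -0.4

Newton-Raphson formula: x_{n+1} = x_n - f(x_n)/f'(x_n)

Iteration 1:
  f(-0.400000) = 1.536000
  f'(-0.400000) = 6.480000
  x_1 = -0.400000 - 1.536000/6.480000 = -0.637037
Iteration 2:
  f(-0.637037) = -0.080742
  f'(-0.637037) = 7.217449
  x_2 = -0.637037 - (-0.080742)/7.217449 = -0.625850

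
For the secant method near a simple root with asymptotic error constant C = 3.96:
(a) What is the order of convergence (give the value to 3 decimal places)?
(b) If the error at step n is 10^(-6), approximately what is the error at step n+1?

(a) Secant method has superlinear convergence with order φ = (1+√5)/2 ≈ 1.618.
    This means |e_{n+1}| ≈ C|e_n|^1.618.

(b) With |e_n| = 10^(-6) and C = 3.96:
    |e_{n+1}| ≈ 3.96 × (10^(-6))^1.618 = 3.96 × 10^(-9.71)

(a) ≈ 1.618 (golden ratio); (b) |e_{n+1}| ≈ 7.753e-10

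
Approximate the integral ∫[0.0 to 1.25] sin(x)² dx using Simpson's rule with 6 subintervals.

f(x) = sin(x)²
a = 0.0, b = 1.25, n = 6
h = (b - a)/n = 0.208333

Simpson's rule: (h/3)[f(x₀) + 4f(x₁) + 2f(x₂) + ... + f(xₙ)]

x_0 = 0.0000, f(x_0) = 0.000000, coefficient = 1
x_1 = 0.2083, f(x_1) = 0.042778, coefficient = 4
x_2 = 0.4167, f(x_2) = 0.163794, coefficient = 2
x_3 = 0.6250, f(x_3) = 0.342339, coefficient = 4
x_4 = 0.8333, f(x_4) = 0.547862, coefficient = 2
x_5 = 1.0417, f(x_5) = 0.745195, coefficient = 4
x_6 = 1.2500, f(x_6) = 0.900572, coefficient = 1

I ≈ (0.208333/3) × 6.845132 = 0.475356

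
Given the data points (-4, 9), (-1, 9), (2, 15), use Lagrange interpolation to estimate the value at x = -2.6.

Lagrange interpolation formula:
P(x) = Σ yᵢ × Lᵢ(x)
where Lᵢ(x) = Π_{j≠i} (x - xⱼ)/(xᵢ - xⱼ)

L_0(-2.6) = (-2.6 - (-1))/(-4 - (-1)) × (-2.6 - 2)/(-4 - 2) = 0.408889
L_1(-2.6) = (-2.6 - (-4))/(-1 - (-4)) × (-2.6 - 2)/(-1 - 2) = 0.715556
L_2(-2.6) = (-2.6 - (-4))/(2 - (-4)) × (-2.6 - (-1))/(2 - (-1)) = -0.124444

P(-2.6) = 9×L_0(-2.6) + 9×L_1(-2.6) + 15×L_2(-2.6)
P(-2.6) = 8.253333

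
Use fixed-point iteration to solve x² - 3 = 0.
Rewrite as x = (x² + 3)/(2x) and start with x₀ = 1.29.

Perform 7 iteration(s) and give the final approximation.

Equation: x² - 3 = 0
Fixed-point form: x = (x² + 3)/(2x)
x₀ = 1.29

x_1 = g(1.290000) = 1.807791
x_2 = g(1.807791) = 1.733637
x_3 = g(1.733637) = 1.732052
x_4 = g(1.732052) = 1.732051
x_5 = g(1.732051) = 1.732051
x_6 = g(1.732051) = 1.732051
x_7 = g(1.732051) = 1.732051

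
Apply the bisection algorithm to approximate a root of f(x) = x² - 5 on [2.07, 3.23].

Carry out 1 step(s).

f(x) = x² - 5
Initial interval: [2.07, 3.23]

Iteration 1:
  c_1 = (2.070000 + 3.230000)/2 = 2.650000
  f(c_1) = f(2.650000) = 2.022500
  f(a) × f(c) < 0, new interval: [2.070000, 2.650000]

After 1 iteration(s), the approximation is c_1 = 2.650000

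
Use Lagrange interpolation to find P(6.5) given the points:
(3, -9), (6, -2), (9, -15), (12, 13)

Lagrange interpolation formula:
P(x) = Σ yᵢ × Lᵢ(x)
where Lᵢ(x) = Π_{j≠i} (x - xⱼ)/(xᵢ - xⱼ)

L_0(6.5) = (6.5 - 6)/(3 - 6) × (6.5 - 9)/(3 - 9) × (6.5 - 12)/(3 - 12) = -0.042438
L_1(6.5) = (6.5 - 3)/(6 - 3) × (6.5 - 9)/(6 - 9) × (6.5 - 12)/(6 - 12) = 0.891204
L_2(6.5) = (6.5 - 3)/(9 - 3) × (6.5 - 6)/(9 - 6) × (6.5 - 12)/(9 - 12) = 0.178241
L_3(6.5) = (6.5 - 3)/(12 - 3) × (6.5 - 6)/(12 - 6) × (6.5 - 9)/(12 - 9) = -0.027006

P(6.5) = (-9)×L_0(6.5) + (-2)×L_1(6.5) + (-15)×L_2(6.5) + 13×L_3(6.5)
P(6.5) = -4.425154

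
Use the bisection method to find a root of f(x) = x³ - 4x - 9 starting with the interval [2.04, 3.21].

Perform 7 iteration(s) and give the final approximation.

f(x) = x³ - 4x - 9
Initial interval: [2.04, 3.21]

Iteration 1:
  c_1 = (2.040000 + 3.210000)/2 = 2.625000
  f(c_1) = f(2.625000) = -1.412109
  f(a) × f(c) ≥ 0, new interval: [2.625000, 3.210000]
Iteration 2:
  c_2 = (2.625000 + 3.210000)/2 = 2.917500
  f(c_2) = f(2.917500) = 4.163195
  f(a) × f(c) < 0, new interval: [2.625000, 2.917500]
Iteration 3:
  c_3 = (2.625000 + 2.917500)/2 = 2.771250
  f(c_3) = f(2.771250) = 1.197719
  f(a) × f(c) < 0, new interval: [2.625000, 2.771250]
Iteration 4:
  c_4 = (2.625000 + 2.771250)/2 = 2.698125
  f(c_4) = f(2.698125) = -0.150478
  f(a) × f(c) ≥ 0, new interval: [2.698125, 2.771250]
Iteration 5:
  c_5 = (2.698125 + 2.771250)/2 = 2.734688
  f(c_5) = f(2.734688) = 0.512653
  f(a) × f(c) < 0, new interval: [2.698125, 2.734688]
Iteration 6:
  c_6 = (2.698125 + 2.734688)/2 = 2.716406
  f(c_6) = f(2.716406) = 0.178364
  f(a) × f(c) < 0, new interval: [2.698125, 2.716406]
Iteration 7:
  c_7 = (2.698125 + 2.716406)/2 = 2.707266
  f(c_7) = f(2.707266) = 0.013265
  f(a) × f(c) < 0, new interval: [2.698125, 2.707266]

After 7 iteration(s), the approximation is c_7 = 2.707266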